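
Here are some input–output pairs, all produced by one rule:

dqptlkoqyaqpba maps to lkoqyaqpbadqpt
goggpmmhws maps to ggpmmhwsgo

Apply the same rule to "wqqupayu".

Looking at the pairs, the operation is to swap the front and back halves of the string, then move the last 3 characters to the front (rotate right by 3).
"wqqupayu" → "payuwqqu" → "qqupayuw".
(Check on "dqptlkoqyaqpba": → "qyaqpbadqptlko" → "lkoqyaqpbadqpt" ✓)

qqupayuw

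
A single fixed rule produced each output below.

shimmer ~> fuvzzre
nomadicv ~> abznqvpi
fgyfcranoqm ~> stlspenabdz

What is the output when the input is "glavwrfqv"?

The transformation: shift every letter 13 places forward in the alphabet (wrapping around) — i.e. ROT13.
For "glavwrfqv" the result is "tynijesdi".

tynijesdi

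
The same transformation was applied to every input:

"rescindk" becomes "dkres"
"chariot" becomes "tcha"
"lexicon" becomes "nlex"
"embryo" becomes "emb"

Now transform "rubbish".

Each output is the input with this applied: move the first 3 characters to the end (rotate left by 3), then delete the first 3 characters.
Working it through for "rubbish": intermediate "bishrub", final "hrub".

hrub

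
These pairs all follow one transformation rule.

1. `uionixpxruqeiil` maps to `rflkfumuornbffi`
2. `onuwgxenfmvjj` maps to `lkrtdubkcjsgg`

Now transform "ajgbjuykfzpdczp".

xgdygrvhcwmazwm

The rule is to shift every letter 3 places backward in the alphabet (wrapping around).
"ajgbjuykfzpdczp" → "xgdygrvhcwmazwm".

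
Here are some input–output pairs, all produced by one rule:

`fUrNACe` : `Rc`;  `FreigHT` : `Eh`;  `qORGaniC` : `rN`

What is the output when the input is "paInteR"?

iE

The rule is to keep one character in every 3, starting at position 3 (positions 3rd, 6th, 9th, ...), then flip the case of every letter.
Applying that to "paInteR" gives "iE".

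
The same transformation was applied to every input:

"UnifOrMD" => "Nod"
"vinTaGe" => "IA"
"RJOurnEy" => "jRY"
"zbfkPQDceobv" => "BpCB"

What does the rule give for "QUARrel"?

Looking at the pairs, the operation is to flip the case of every letter, then keep one character in every 3, starting at position 2 (positions 2nd, 5th, 8th, ...).
Working it through for "QUARrel": intermediate "quarREL", final "uR".
(Check on "RJOurnEy": → "rjoURNeY" → "jRY" ✓)

uR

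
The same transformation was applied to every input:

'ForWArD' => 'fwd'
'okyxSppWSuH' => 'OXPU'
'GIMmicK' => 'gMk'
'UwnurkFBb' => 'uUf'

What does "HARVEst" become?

hvT

What's happening: flip the case of every letter, then keep one character in every 3, starting at position 1 (positions 1st, 4th, 7th, ...).
For "HARVEst", step one produces "harveST"; step two turns that into "hvT".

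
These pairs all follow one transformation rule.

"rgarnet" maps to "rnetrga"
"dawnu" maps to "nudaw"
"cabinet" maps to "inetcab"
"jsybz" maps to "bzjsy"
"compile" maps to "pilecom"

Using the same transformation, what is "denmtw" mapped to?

mtwden

Rule — move the first 3 characters to the end (rotate left by 3).
"denmtw" → "mtwden".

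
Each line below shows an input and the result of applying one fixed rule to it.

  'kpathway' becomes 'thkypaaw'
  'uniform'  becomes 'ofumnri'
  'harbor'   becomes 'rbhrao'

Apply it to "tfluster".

ustrfelt

Looking at the pairs, the operation is to take characters alternately from the front and the back (1st, last, 2nd, 2nd-last, ...), then move the last 2 characters to the front (rotate right by 2).
Applying both steps to "tfluster": "trfeltus", then "ustrfelt".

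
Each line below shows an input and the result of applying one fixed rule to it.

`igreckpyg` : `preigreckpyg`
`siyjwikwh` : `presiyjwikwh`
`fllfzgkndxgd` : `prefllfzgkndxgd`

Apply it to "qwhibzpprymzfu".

The transformation: prepend "pre".
On "qwhibzpprymzfu" that produces "preqwhibzpprymzfu".

preqwhibzpprymzfu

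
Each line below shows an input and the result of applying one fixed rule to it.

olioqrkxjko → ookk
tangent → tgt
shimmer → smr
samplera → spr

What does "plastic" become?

In each case the input is transformed by: keep one character in every 3, starting at position 1 (positions 1st, 4th, 7th, ...).
For "plastic" the result is "psc".

psc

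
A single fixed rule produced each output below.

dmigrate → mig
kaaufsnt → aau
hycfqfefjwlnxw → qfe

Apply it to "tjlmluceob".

lml

Looking at the pairs, the operation is to swap the front and back halves of the string, then keep only the last 3 characters.
Applying both steps to "tjlmluceob": "uceobtjlml", then "lml".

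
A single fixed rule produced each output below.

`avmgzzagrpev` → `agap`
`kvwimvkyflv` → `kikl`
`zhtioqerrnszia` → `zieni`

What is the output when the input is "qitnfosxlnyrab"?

qnsna

The rule is to keep one character in every 3, starting at position 1 (positions 1st, 4th, 7th, ...).
Applying that to "qitnfosxlnyrab" gives "qnsna".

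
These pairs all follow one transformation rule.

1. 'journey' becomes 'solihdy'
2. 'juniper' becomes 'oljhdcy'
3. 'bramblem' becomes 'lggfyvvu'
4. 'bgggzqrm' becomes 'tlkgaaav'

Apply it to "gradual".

What's happening: sort the characters into reverse alphabetical order, then shift every letter 6 places backward in the alphabet (wrapping around).
On "gradual": the first step gives "urlgdaa", and the second then gives "olfaxuu".
(Check on "journey": → "yuronje" → "solihdy" ✓)

olfaxuu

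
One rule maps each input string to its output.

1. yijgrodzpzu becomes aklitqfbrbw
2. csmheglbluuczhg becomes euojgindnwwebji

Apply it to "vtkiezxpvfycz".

xvmkgbzrxhaeb

In each case the input is transformed by: shift every letter 2 places forward in the alphabet (wrapping around).
Applying that to "vtkiezxpvfycz" gives "xvmkgbzrxhaeb".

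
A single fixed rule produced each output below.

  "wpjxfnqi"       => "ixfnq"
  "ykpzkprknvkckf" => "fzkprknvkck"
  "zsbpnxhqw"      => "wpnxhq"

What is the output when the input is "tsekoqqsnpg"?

gkoqqsnp

The transformation: delete the first 3 characters, then move the last character to the front.
Working it through for "tsekoqqsnpg": intermediate "koqqsnpg", final "gkoqqsnp".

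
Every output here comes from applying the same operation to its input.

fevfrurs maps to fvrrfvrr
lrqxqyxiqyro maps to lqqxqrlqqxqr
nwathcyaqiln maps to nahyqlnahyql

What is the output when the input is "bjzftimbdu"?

What's happening: keep every other character starting from the first (positions 1st, 3rd, 5th, ...), then write the whole string twice.
"bjzftimbdu" → "bztmd" → "bztmdbztmd".

bztmdbztmd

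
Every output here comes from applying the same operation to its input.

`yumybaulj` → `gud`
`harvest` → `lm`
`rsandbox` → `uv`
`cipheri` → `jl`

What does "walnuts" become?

fn

What's happening: shift every letter 6 places backward in the alphabet (wrapping around), then keep one character in every 3, starting at position 3 (positions 3rd, 6th, 9th, ...).
"walnuts" → "fn".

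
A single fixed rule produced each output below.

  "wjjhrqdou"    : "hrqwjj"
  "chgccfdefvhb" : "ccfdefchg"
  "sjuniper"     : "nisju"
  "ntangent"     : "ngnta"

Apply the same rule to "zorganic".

gazor

What's happening: delete the last 3 characters, then move the first 3 characters to the end (rotate left by 3).
On "zorganic": the first step gives "zorga", and the second then gives "gazor".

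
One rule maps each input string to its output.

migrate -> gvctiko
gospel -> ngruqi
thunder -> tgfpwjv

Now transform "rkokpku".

The rule is to shift every letter 2 places forward in the alphabet (wrapping around), then reverse the string.
For "rkokpku", step one produces "tmqmrmw"; step two turns that into "wmrmqmt".

wmrmqmt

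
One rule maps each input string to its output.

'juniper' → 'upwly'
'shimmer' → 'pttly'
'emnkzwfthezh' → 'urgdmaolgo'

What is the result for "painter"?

pualy

Each output is the input with this applied: shift every letter 7 places forward in the alphabet (wrapping around), then delete the first 2 characters.
"painter" → "pualy".
(Check on "juniper": → "qbupwly" → "upwly" ✓)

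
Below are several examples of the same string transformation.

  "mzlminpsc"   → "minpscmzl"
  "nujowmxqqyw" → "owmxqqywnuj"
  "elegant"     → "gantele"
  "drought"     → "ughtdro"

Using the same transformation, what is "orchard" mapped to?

In each case the input is transformed by: move the first 3 characters to the end (rotate left by 3).
"orchard" → "hardorc".

hardorc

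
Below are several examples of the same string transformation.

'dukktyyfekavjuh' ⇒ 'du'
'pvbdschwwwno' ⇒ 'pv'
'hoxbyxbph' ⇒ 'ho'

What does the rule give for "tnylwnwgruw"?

The pattern: keep only the first 2 characters.
For "tnylwnwgruw" the result is "tn".

tn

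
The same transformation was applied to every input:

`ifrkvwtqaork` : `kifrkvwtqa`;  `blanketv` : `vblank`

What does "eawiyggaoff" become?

feawiygga

The pattern: move the last character to the front, then delete the last 2 characters.
Applying both steps to "eawiyggaoff": "feawiyggaof", then "feawiygga".
(Check on "blanketv": → "vblanket" → "vblank" ✓)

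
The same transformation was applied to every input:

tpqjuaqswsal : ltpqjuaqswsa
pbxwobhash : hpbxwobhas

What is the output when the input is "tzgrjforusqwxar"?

The rule is to move the last character to the front.
On "tzgrjforusqwxar" that produces "rtzgrjforusqwxa".

rtzgrjforusqwxa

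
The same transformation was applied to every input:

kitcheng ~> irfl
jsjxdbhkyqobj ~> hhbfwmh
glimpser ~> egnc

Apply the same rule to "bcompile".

zmnj

Looking at the pairs, the operation is to keep every other character starting from the first (positions 1st, 3rd, 5th, ...), then shift every letter 2 places backward in the alphabet (wrapping around).
Working it through for "bcompile": intermediate "bopl", final "zmnj".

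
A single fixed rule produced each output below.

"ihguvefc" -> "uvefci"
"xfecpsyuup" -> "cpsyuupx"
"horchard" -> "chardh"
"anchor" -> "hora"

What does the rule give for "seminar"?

The rule is to move the first 3 characters to the end (rotate left by 3), then delete the last 2 characters.
Working it through for "seminar": intermediate "inarsem", final "inars".

inars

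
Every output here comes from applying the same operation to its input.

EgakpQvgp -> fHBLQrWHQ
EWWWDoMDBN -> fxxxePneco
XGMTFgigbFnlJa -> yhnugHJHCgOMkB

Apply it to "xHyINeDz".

The rule is to flip the case of every letter, then shift every letter 1 place forward in the alphabet (wrapping around).
For "xHyINeDz", step one produces "XhYinEdZ"; step two turns that into "YiZjoFeA".
(Check on "EWWWDoMDBN": → "ewwwdOmdbn" → "fxxxePneco" ✓)

YiZjoFeA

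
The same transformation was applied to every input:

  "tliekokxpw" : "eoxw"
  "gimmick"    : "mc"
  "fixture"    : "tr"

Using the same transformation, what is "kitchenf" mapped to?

cef

The rule is to keep every other character starting from the second (positions 2nd, 4th, 6th, ...), then delete the first character.
Applying both steps to "kitchenf": "icef", then "cef".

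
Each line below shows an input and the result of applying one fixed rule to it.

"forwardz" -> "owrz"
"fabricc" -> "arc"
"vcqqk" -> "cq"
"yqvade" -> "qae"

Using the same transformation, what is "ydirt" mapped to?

dr

The pattern: keep every other character starting from the second (positions 2nd, 4th, 6th, ...).
For "ydirt" the result is "dr".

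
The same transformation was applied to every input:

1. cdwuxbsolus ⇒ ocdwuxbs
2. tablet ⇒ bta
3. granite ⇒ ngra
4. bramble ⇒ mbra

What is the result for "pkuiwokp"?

Rule — delete the last 3 characters, then move the last character to the front.
On "pkuiwokp": the first step gives "pkuiw", and the second then gives "wpkui".

wpkui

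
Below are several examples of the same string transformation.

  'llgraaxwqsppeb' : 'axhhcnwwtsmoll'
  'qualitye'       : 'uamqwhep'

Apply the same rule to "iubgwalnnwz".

Looking at the pairs, the operation is to move the last 2 characters to the front (rotate right by 2), then shift every letter 4 places backward in the alphabet (wrapping around).
For "iubgwalnnwz", step one produces "wziubgwalnn"; step two turns that into "sveqxcswhjj".
(Check on "qualitye": → "yequalit" → "uamqwhep" ✓)

sveqxcswhjj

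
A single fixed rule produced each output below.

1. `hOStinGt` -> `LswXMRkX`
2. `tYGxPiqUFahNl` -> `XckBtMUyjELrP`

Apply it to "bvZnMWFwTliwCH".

FZdRqajAxPMAgl

In each case the input is transformed by: shift every letter 4 places forward in the alphabet (wrapping around), then flip the case of every letter.
For "bvZnMWFwTliwCH", step one produces "fzDrQAJaXpmaGL"; step two turns that into "FZdRqajAxPMAgl".
(Check on "hOStinGt": → "lSWxmrKx" → "LswXMRkX" ✓)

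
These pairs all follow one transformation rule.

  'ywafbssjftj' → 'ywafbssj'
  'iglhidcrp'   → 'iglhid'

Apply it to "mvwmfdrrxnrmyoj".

Rule — delete the last 3 characters.
Doing the same to "mvwmfdrrxnrmyoj": "mvwmfdrrxnrm".

mvwmfdrrxnrm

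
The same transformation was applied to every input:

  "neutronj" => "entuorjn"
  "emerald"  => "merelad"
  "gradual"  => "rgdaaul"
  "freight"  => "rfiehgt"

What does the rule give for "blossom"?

lbsoosm

Each output is the input with this applied: swap each adjacent pair of characters (1↔2, 3↔4, ...).
For "blossom" the result is "lbsoosm".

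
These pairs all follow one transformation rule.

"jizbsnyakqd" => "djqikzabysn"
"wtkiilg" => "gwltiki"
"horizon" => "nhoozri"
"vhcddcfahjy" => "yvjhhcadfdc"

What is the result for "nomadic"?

Each output is the input with this applied: take characters alternately from the front and the back (1st, last, 2nd, 2nd-last, ...), then swap each adjacent pair of characters (1↔2, 3↔4, ...).
Applying both steps to "nomadic": "ncoimda", then "cniodma".

cniodma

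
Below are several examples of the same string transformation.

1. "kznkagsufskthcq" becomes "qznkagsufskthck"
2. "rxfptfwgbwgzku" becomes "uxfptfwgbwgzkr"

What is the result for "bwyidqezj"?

What's happening: swap the first and last characters.
"bwyidqezj" → "jwyidqezb".

jwyidqezb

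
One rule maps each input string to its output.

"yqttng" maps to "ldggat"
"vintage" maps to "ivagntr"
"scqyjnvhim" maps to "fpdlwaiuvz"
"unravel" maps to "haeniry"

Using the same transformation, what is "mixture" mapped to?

Looking at the pairs, the operation is to shift every letter 13 places forward in the alphabet (wrapping around) — i.e. ROT13.
On "mixture" that produces "zvkgher".

zvkgher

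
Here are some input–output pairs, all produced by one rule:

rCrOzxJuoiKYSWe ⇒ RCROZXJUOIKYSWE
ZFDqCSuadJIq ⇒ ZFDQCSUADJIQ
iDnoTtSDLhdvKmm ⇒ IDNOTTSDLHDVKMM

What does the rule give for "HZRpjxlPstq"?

HZRPJXLPSTQ

Rule — convert every letter to uppercase.
Doing the same to "HZRpjxlPstq": "HZRPJXLPSTQ".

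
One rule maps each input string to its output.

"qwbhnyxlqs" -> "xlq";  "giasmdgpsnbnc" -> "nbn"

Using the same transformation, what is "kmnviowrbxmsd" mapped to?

xms

What's happening: move the last character to the front, then keep only the last 3 characters.
On "kmnviowrbxmsd": the first step gives "dkmnviowrbxms", and the second then gives "xms".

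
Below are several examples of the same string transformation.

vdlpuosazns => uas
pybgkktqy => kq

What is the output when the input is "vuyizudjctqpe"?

Looking at the pairs, the operation is to keep one character in every 3, starting at position 2 (positions 2nd, 5th, 8th, ...), then delete the first character.
"vuyizudjctqpe" → "uzjq" → "zjq".

zjq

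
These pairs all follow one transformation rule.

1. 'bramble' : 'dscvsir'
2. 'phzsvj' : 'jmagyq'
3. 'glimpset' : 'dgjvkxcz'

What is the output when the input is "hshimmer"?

Rule — move the first 3 characters to the end (rotate left by 3), then shift every letter 9 places backward in the alphabet (wrapping around).
So "hshimmer" becomes "zddviyjy".

zddviyjy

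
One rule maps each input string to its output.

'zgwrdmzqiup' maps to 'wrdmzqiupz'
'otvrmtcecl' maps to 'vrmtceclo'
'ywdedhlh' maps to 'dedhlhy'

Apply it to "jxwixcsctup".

The transformation: move the first 2 characters to the end (rotate left by 2), then delete the last character.
Starting from "jxwixcsctup": after the first operation, "wixcsctupjx"; after the second, "wixcsctupj".
(Check on "ywdedhlh": → "dedhlhyw" → "dedhlhy" ✓)

wixcsctupj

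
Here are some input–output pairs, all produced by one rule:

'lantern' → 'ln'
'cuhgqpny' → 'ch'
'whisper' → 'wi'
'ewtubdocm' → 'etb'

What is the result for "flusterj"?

What's happening: keep every other character starting from the first (positions 1st, 3rd, 5th, ...), then delete the last 2 characters.
"flusterj" → "futr" → "fu".

fu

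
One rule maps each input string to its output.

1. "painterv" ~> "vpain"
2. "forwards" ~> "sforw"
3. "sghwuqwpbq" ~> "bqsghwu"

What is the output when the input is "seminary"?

Rule — swap the front and back halves of the string, then delete the first 3 characters.
For "seminary", step one produces "narysemi"; step two turns that into "ysemi".

ysemi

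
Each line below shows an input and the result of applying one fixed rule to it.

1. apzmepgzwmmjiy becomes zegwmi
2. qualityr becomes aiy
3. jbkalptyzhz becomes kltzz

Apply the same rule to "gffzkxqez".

The pattern: delete the first character, then keep every other character starting from the second (positions 2nd, 4th, 6th, ...).
On "gffzkxqez": the first step gives "ffzkxqez", and the second then gives "fkqz".
(Check on "apzmepgzwmmjiy": → "pzmepgzwmmjiy" → "zegwmi" ✓)

fkqz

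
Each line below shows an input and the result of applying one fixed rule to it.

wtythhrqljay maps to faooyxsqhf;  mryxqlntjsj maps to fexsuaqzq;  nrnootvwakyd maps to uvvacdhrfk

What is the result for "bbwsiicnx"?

Each output is the input with this applied: shift every letter 7 places forward in the alphabet (wrapping around), then delete the first 2 characters.
On "bbwsiicnx": the first step gives "iidzppjue", and the second then gives "dzppjue".

dzppjue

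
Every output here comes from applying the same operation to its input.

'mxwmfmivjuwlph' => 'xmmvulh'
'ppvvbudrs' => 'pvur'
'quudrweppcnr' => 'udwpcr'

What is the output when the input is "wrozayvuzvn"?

rzyuv

Each output is the input with this applied: keep every other character starting from the second (positions 2nd, 4th, 6th, ...).
Applying that to "wrozayvuzvn" gives "rzyuv".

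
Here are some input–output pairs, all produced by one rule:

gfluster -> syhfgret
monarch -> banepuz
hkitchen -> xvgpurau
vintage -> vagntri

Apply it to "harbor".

In each case the input is transformed by: shift every letter 13 places forward in the alphabet (wrapping around) — i.e. ROT13, then move the first character to the end.
For "harbor", step one produces "uneobe"; step two turns that into "neobeu".

neobeu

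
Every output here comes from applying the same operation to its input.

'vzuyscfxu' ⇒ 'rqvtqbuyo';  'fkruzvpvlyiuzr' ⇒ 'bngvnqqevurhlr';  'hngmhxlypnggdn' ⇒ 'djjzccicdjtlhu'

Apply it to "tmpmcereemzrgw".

The pattern: shift every letter 4 places backward in the alphabet (wrapping around), then take characters alternately from the front and the back (1st, last, 2nd, 2nd-last, ...).
Working it through for "tmpmcereemzrgw": intermediate "piliyanaaivncs", final "psiclnivyiaana".

psiclnivyiaana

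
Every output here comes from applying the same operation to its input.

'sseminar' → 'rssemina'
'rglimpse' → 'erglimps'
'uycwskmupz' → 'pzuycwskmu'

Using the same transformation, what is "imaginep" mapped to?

pimagine

Each output is the input with this applied: swap the front and back halves of the string, then move the first 3 characters to the end (rotate left by 3).
Applying both steps to "imaginep": "inepimag", then "pimagine".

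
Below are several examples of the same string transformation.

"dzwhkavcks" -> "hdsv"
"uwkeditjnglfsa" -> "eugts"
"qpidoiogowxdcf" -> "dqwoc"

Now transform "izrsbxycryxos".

siyys

The transformation: keep one character in every 3, starting at position 1 (positions 1st, 4th, 7th, ...), then swap each adjacent pair of characters (1↔2, 3↔4, ...).
On "izrsbxycryxos": the first step gives "isyys", and the second then gives "siyys".
(Check on "dzwhkavcks": → "dhvs" → "hdsv" ✓)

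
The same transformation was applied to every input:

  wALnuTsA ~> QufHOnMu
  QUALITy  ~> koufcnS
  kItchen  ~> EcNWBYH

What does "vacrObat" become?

The transformation: flip the case of every letter, then shift every letter 6 places backward in the alphabet (wrapping around).
"vacrObat" → "VACRoBAT" → "PUWLiVUN".

PUWLiVUN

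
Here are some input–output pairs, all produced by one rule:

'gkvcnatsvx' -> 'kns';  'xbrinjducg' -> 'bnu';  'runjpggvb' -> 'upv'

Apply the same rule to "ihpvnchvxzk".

hnvk

The transformation: keep one character in every 3, starting at position 2 (positions 2nd, 5th, 8th, ...).
So "ihpvnchvxzk" becomes "hnvk".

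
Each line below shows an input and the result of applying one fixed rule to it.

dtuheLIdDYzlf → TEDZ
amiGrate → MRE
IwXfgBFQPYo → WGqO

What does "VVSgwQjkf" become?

vWK

What's happening: flip the case of every letter, then keep one character in every 3, starting at position 2 (positions 2nd, 5th, 8th, ...).
Working it through for "VVSgwQjkf": intermediate "vvsGWqJKF", final "vWK".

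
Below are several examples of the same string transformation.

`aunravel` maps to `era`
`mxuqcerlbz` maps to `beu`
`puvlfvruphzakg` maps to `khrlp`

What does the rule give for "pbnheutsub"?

uun

The pattern: reverse the string, then keep one character in every 3, starting at position 2 (positions 2nd, 5th, 8th, ...).
"pbnheutsub" → "bustuehnbp" → "uun".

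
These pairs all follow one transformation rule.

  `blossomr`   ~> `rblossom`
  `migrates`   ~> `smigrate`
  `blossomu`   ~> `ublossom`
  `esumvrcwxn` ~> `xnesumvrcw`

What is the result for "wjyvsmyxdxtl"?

xtlwjyvsmyxd

Looking at the pairs, the operation is to move the first 3 characters to the end (rotate left by 3), then swap the front and back halves of the string.
On "wjyvsmyxdxtl": the first step gives "vsmyxdxtlwjy", and the second then gives "xtlwjyvsmyxd".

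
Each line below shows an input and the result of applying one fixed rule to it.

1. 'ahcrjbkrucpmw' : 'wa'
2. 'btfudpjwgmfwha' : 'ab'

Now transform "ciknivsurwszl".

lc

The rule is to move the first character to the end, then keep only the last 2 characters.
On "ciknivsurwszl": the first step gives "iknivsurwszlc", and the second then gives "lc".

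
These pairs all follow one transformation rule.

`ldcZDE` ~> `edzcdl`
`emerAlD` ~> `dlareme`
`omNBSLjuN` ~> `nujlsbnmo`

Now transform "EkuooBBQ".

What's happening: reverse the string, then convert every letter to lowercase.
Applying both steps to "EkuooBBQ": "QBBooukE", then "qbboouke".

qbboouke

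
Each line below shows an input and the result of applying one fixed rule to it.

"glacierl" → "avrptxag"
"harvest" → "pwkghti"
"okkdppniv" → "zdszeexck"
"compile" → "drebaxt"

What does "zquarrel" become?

fopjggat

The pattern: swap each adjacent pair of characters (1↔2, 3↔4, ...), then shift every letter 11 places backward in the alphabet (wrapping around).
Starting from "zquarrel": after the first operation, "qzaurrle"; after the second, "fopjggat".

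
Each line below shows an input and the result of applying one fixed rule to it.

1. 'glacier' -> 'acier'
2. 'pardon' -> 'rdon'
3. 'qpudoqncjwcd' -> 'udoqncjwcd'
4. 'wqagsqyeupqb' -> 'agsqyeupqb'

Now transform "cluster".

uster

In each case the input is transformed by: delete the first 2 characters.
So "cluster" becomes "uster".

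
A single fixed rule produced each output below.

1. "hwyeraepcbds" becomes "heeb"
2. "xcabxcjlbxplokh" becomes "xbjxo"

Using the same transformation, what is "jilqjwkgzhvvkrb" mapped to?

jqkhk

Rule — keep one character in every 3, starting at position 1 (positions 1st, 4th, 7th, ...).
So "jilqjwkgzhvvkrb" becomes "jqkhk".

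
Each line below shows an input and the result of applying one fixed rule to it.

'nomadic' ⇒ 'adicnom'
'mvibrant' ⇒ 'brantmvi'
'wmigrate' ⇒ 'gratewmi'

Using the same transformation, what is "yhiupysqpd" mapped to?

upysqpdyhi

The pattern: move the first 3 characters to the end (rotate left by 3).
Applying that to "yhiupysqpd" gives "upysqpdyhi".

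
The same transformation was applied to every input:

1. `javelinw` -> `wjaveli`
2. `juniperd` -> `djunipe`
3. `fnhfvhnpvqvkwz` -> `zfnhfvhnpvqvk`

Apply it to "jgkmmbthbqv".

The rule is to move the last character to the front, then delete the last character.
Working it through for "jgkmmbthbqv": intermediate "vjgkmmbthbq", final "vjgkmmbthb".

vjgkmmbthb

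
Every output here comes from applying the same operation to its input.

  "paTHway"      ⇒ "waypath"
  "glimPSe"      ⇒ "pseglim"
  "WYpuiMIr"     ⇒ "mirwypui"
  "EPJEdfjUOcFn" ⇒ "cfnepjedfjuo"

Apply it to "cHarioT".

The transformation: move the last 3 characters to the front (rotate right by 3), then convert every letter to lowercase.
Starting from "cHarioT": after the first operation, "ioTcHar"; after the second, "iotchar".

iotchar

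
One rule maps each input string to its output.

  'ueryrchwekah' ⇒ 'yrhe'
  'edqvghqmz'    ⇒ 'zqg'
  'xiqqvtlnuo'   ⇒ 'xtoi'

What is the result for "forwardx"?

The transformation: sort the characters into reverse alphabetical order, then keep one character in every 3, starting at position 1 (positions 1st, 4th, 7th, ...).
For "forwardx", step one produces "xwrrofda"; step two turns that into "xrd".

xrd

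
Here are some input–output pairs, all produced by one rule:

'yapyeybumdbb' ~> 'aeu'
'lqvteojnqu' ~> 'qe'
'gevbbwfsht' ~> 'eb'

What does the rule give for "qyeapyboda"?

yp

Looking at the pairs, the operation is to delete the last 3 characters, then keep one character in every 3, starting at position 2 (positions 2nd, 5th, 8th, ...).
For "qyeapyboda", step one produces "qyeapyb"; step two turns that into "yp".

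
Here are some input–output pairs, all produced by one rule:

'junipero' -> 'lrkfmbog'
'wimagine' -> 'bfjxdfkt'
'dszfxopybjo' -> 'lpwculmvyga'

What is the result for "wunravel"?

irkoxsbt

Looking at the pairs, the operation is to swap the first and last characters, then shift every letter 3 places backward in the alphabet (wrapping around).
For "wunravel" the result is "irkoxsbt".
(Check on "junipero": → "ouniperj" → "lrkfmbog" ✓)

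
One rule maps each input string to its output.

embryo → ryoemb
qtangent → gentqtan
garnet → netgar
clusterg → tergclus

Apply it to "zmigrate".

Rule — swap the front and back halves of the string.
"zmigrate" → "ratezmig".

ratezmig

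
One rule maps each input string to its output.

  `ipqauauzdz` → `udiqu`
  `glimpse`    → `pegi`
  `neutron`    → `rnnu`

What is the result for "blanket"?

ktba

Rule — keep every other character starting from the first (positions 1st, 3rd, 5th, ...), then move the last 2 characters to the front (rotate right by 2).
Working it through for "blanket": intermediate "bakt", final "ktba".
(Check on "neutron": → "nurn" → "rnnu" ✓)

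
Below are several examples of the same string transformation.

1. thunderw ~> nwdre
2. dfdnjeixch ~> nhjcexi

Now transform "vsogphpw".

gwpph

What's happening: delete the first 3 characters, then take characters alternately from the front and the back (1st, last, 2nd, 2nd-last, ...).
Doing the same to "vsogphpw": "gwpph".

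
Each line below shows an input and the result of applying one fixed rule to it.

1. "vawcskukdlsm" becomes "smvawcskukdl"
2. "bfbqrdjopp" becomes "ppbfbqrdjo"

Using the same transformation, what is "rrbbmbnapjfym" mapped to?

Looking at the pairs, the operation is to move the last 2 characters to the front (rotate right by 2).
Doing the same to "rrbbmbnapjfym": "ymrrbbmbnapjf".

ymrrbbmbnapjf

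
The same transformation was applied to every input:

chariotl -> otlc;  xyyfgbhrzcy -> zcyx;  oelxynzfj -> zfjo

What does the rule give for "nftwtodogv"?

ogvn

The rule is to move the last 3 characters to the front (rotate right by 3), then keep only the first 4 characters.
Working it through for "nftwtodogv": intermediate "ogvnftwtod", final "ogvn".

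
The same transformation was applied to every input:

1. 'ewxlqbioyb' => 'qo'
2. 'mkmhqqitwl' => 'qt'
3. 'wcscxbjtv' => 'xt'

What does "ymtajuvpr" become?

The transformation: delete the first 2 characters, then keep one character in every 3, starting at position 3 (positions 3rd, 6th, 9th, ...).
Applying both steps to "ymtajuvpr": "tajuvpr", then "jp".

jp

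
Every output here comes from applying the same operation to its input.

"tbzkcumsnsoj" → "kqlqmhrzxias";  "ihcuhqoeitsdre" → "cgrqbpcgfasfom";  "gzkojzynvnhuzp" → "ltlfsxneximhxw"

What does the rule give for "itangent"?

Rule — swap the front and back halves of the string, then shift every letter 2 places backward in the alphabet (wrapping around).
Starting from "itangent": after the first operation, "gentitan"; after the second, "eclrgryl".

eclrgryl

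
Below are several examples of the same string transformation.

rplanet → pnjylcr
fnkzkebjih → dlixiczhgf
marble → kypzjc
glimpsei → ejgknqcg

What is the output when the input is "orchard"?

What's happening: shift every letter 2 places backward in the alphabet (wrapping around).
For "orchard" the result is "mpafypb".

mpafypb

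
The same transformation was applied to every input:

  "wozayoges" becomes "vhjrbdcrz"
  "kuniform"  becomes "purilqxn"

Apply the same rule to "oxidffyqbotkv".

Looking at the pairs, the operation is to shift every letter 3 places forward in the alphabet (wrapping around), then reverse the string.
Starting from "oxidffyqbotkv": after the first operation, "ralgiibterwny"; after the second, "ynwretbiiglar".
(Check on "kuniform": → "nxqlirup" → "purilqxn" ✓)

ynwretbiiglar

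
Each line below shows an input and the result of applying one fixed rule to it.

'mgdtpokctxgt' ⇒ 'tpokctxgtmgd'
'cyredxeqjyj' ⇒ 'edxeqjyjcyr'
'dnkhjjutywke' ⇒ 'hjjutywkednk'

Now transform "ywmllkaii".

llkaiiywm

The transformation: move the first 3 characters to the end (rotate left by 3).
Applying that to "ywmllkaii" gives "llkaiiywm".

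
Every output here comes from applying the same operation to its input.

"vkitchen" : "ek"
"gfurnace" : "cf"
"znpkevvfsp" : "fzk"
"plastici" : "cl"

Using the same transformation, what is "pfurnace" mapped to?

Each output is the input with this applied: swap the front and back halves of the string, then keep one character in every 3, starting at position 3 (positions 3rd, 6th, 9th, ...).
Starting from "pfurnace": after the first operation, "nacepfur"; after the second, "cf".

cf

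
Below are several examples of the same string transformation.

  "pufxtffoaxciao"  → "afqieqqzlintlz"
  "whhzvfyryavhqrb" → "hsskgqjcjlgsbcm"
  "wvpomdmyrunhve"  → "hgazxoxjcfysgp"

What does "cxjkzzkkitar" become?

niuvkkvvtelc

The pattern: shift every letter 11 places forward in the alphabet (wrapping around).
So "cxjkzzkkitar" becomes "niuvkkvvtelc".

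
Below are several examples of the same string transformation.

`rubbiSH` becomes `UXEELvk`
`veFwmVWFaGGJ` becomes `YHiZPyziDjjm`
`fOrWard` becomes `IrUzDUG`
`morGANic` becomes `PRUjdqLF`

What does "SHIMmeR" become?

vklpPHu

The rule is to flip the case of every letter, then shift every letter 3 places forward in the alphabet (wrapping around).
Starting from "SHIMmeR": after the first operation, "shimMEr"; after the second, "vklpPHu".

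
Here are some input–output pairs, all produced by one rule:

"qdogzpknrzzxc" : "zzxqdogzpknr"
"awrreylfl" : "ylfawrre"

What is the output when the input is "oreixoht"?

In each case the input is transformed by: delete the last character, then move the last 3 characters to the front (rotate right by 3).
On "oreixoht": the first step gives "oreixoh", and the second then gives "xohorei".

xohorei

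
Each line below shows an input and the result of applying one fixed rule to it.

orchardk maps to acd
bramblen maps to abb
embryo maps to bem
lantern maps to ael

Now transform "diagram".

The pattern: sort the characters into alphabetical order, then keep only the first 3 characters.
Working it through for "diagram": intermediate "aadgimr", final "aad".

aad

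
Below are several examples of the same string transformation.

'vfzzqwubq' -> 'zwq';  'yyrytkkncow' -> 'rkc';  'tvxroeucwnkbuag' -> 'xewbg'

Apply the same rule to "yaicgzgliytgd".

In each case the input is transformed by: keep one character in every 3, starting at position 3 (positions 3rd, 6th, 9th, ...).
Applying that to "yaicgzgliytgd" gives "izig".

izig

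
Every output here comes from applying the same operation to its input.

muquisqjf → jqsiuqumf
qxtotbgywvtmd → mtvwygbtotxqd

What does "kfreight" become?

Each output is the input with this applied: move the last character to the front, then reverse the string.
"kfreight" → "tkfreigh" → "hgierfkt".

hgierfkt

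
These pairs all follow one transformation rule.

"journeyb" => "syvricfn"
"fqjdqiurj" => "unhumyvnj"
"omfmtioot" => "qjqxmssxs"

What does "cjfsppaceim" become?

njwttegimqg

The transformation: shift every letter 4 places forward in the alphabet (wrapping around), then move the first character to the end.
On "cjfsppaceim" that produces "njwttegimqg".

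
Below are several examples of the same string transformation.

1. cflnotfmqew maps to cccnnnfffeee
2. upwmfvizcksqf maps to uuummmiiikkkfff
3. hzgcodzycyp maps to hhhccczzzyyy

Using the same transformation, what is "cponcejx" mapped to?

cccnnnjjj

What's happening: keep one character in every 3, starting at position 1 (positions 1st, 4th, 7th, ...), then repeat every character 3 times.
Working it through for "cponcejx": intermediate "cnj", final "cccnnnjjj".
(Check on "upwmfvizcksqf": → "umikf" → "uuummmiiikkkfff" ✓)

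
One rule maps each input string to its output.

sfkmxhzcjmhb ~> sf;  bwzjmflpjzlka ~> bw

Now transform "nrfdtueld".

Rule — keep only the first 2 characters.
On "nrfdtueld" that produces "nr".

nr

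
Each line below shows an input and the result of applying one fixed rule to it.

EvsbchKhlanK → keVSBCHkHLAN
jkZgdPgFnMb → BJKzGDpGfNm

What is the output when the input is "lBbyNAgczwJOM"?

What's happening: flip the case of every letter, then move the last character to the front.
Doing the same to "lBbyNAgczwJOM": "mLbBYnaGCZWjo".

mLbBYnaGCZWjo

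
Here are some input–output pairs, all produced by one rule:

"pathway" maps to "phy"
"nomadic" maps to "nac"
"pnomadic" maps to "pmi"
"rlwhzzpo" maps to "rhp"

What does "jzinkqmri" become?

Rule — keep one character in every 3, starting at position 1 (positions 1st, 4th, 7th, ...).
On "jzinkqmri" that produces "jnm".

jnm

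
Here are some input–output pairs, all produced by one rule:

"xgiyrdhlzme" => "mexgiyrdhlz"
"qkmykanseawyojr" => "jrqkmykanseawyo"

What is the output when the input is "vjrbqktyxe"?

xevjrbqkty

The pattern: move the last 2 characters to the front (rotate right by 2).
"vjrbqktyxe" → "xevjrbqkty".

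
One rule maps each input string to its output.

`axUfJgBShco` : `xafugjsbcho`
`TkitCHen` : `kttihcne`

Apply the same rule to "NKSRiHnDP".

Rule — swap each adjacent pair of characters (1↔2, 3↔4, ...), then convert every letter to lowercase.
Starting from "NKSRiHnDP": after the first operation, "KNRSHiDnP"; after the second, "knrshidnp".

knrshidnp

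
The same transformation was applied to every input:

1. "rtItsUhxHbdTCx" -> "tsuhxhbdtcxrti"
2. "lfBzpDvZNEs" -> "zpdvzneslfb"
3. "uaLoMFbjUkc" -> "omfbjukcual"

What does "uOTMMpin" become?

mmpinuot

Each output is the input with this applied: move the first 3 characters to the end (rotate left by 3), then convert every letter to lowercase.
"uOTMMpin" → "MMpinuOT" → "mmpinuot".
(Check on "lfBzpDvZNEs": → "zpDvZNEslfB" → "zpdvzneslfb" ✓)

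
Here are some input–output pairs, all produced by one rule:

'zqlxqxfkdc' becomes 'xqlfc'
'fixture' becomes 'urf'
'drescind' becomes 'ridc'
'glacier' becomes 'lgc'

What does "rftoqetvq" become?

Each output is the input with this applied: sort the characters into reverse alphabetical order, then keep every other character starting from the second (positions 2nd, 4th, 6th, ...).
On "rftoqetvq": the first step gives "vttrqqofe", and the second then gives "trqf".

trqf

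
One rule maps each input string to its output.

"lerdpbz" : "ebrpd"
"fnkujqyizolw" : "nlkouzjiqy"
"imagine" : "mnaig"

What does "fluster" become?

Rule — take characters alternately from the front and the back (1st, last, 2nd, 2nd-last, ...), then delete the first 2 characters.
On "fluster": the first step gives "frleuts", and the second then gives "leuts".

leuts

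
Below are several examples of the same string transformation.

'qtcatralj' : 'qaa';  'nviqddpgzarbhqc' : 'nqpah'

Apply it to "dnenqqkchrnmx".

Each output is the input with this applied: keep one character in every 3, starting at position 1 (positions 1st, 4th, 7th, ...).
So "dnenqqkchrnmx" becomes "dnkrx".

dnkrx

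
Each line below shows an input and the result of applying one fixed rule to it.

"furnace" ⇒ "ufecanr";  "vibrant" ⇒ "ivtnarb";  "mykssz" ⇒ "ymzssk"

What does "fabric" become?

afcirb

The transformation: reverse the string, then move the last 2 characters to the front (rotate right by 2).
Starting from "fabric": after the first operation, "cirbaf"; after the second, "afcirb".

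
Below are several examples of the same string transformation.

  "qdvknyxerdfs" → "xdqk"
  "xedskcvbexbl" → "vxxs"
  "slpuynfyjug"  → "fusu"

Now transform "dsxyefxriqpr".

xqdy

The pattern: keep one character in every 3, starting at position 1 (positions 1st, 4th, 7th, ...), then swap the front and back halves of the string.
Working it through for "dsxyefxriqpr": intermediate "dyxq", final "xqdy".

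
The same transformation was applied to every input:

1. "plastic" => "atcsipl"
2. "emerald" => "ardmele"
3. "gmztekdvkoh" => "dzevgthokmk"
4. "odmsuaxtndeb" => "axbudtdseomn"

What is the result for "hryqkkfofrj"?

fyfrhrjqkok

The transformation: sort the characters into alphabetical order, then take characters alternately from the front and the back (1st, last, 2nd, 2nd-last, ...).
Starting from "hryqkkfofrj": after the first operation, "ffhjkkoqrry"; after the second, "fyfrhrjqkok".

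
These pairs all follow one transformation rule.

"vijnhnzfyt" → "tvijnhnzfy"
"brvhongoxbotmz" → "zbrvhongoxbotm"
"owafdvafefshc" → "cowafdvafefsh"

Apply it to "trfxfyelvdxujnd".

dtrfxfyelvdxujn

The transformation: move the last character to the front.
Doing the same to "trfxfyelvdxujnd": "dtrfxfyelvdxujn".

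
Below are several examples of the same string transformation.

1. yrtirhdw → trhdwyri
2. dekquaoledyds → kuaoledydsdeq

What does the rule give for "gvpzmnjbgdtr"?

pmnjbgdtrgvz

Rule — move the first 3 characters to the end (rotate left by 3), then swap the first and last characters.
On "gvpzmnjbgdtr": the first step gives "zmnjbgdtrgvp", and the second then gives "pmnjbgdtrgvz".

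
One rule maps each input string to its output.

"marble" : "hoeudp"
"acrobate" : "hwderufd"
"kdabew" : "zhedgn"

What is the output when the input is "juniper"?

In each case the input is transformed by: reverse the string, then shift every letter 3 places forward in the alphabet (wrapping around).
"juniper" → "repinuj" → "uhslqxm".
(Check on "marble": → "elbram" → "hoeudp" ✓)

uhslqxm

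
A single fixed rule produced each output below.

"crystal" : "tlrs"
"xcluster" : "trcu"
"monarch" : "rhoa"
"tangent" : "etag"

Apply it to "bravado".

aorv

The transformation: move the last 3 characters to the front (rotate right by 3), then keep every other character starting from the first (positions 1st, 3rd, 5th, ...).
Working it through for "bravado": intermediate "adobrav", final "aorv".
(Check on "crystal": → "talcrys" → "tlrs" ✓)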